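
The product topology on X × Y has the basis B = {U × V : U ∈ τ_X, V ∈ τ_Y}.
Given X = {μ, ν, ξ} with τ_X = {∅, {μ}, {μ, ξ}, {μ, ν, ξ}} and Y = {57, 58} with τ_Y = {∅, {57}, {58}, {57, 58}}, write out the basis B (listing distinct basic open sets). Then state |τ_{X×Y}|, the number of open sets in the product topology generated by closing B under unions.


Basis B = {∅ × ∅, {μ} × {57}, {μ} × {58}, {μ} × {57, 58}, {μ, ξ} × {57}, {μ, ξ} × {58}, {μ, ν, ξ} × {57}, {μ, ν, ξ} × {58}, {μ, ξ} × {57, 58}, {μ, ν, ξ} × {57, 58}}; |τ_{X×Y}| = 16.

Enumerate products U × V with U ∈ τ_X, V ∈ τ_Y (deduplicated):
  ∅ × ∅ = {} (∅)
  {μ} × {57} = {(μ,57)}
  {μ} × {58} = {(μ,58)}
  {μ} × {57, 58} = {(μ,57), (μ,58)}
  {μ, ξ} × {57} = {(μ,57), (ξ,57)}
  {μ, ξ} × {58} = {(μ,58), (ξ,58)}
  {μ, ν, ξ} × {57} = {(μ,57), (ν,57), (ξ,57)}
  {μ, ν, ξ} × {58} = {(μ,58), (ν,58), (ξ,58)}
  {μ, ξ} × {57, 58} = {(μ,57), (μ,58), (ξ,57), (ξ,58)}
  {μ, ν, ξ} × {57, 58} = {(μ,57), (μ,58), (ν,57), (ν,58), (ξ,57), (ξ,58)}
These 10 distinct sets form the basis B.
Close under arbitrary unions to get τ_{X×Y}; counting gives |τ_{X×Y}| = 16.


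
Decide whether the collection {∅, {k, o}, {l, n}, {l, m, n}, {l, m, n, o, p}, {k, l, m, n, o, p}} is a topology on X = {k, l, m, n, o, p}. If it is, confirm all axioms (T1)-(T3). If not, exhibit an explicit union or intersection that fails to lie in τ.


τ is NOT a topology on X.

Axiom (T1): ∅ ∈ τ? Yes; X ∈ τ? Yes.
Axiom (T2/T3): check pairwise unions and intersections of members of τ.
Counterexample for (T2): {k, o} ∪ {l, n} = {k, l, n, o} ∉ τ. Therefore τ is NOT a topology.


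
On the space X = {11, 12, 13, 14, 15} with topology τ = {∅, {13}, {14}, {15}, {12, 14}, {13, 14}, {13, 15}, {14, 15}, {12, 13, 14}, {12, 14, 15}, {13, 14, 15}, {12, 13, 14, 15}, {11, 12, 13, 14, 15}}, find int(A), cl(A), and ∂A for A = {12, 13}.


int(A) = {13}, cl(A) = {11, 12, 13}, ∂A = {11, 12}.

Closed sets in (X, τ) are complements of opens:
  closed(X, τ) = {∅, {11}, {11, 12}, {11, 13}, {11, 15}, {11, 12, 13}, {11, 12, 14}, {11, 12, 15}, {11, 13, 15}, {11, 12, 13, 14}, {11, 12, 13, 15}, {11, 12, 14, 15}, {11, 12, 13, 14, 15}}.
int(A) = ⋃ {U ∈ τ : U ⊆ A}. Opens contained in A: ∅, {13}.
Taking the union of these: int(A) = {13}.
cl(A) = ⋂ {C closed : A ⊆ C}. Closed sets containing A: {11, 12, 13}, {11, 12, 13, 14}, {11, 12, 13, 15}, {11, 12, 13, 14, 15}.
Intersecting these: cl(A) = {11, 12, 13}.
∂A = cl(A) ∖ int(A) = {11, 12, 13} ∖ {13} = {11, 12}.


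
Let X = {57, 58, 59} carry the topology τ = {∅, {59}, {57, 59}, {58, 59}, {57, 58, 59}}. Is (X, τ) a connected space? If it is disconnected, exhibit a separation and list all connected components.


(X, τ) is connected.

Find clopen sets (U ∈ τ with X ∖ U ∈ τ):
  U = ∅, X ∖ U = {57, 58, 59} — both open, so U is clopen.
  U = {57, 58, 59}, X ∖ U = ∅ — both open, so U is clopen.
Only trivial clopens (∅ and X) exist, so (X, τ) is connected.
Compute connected components by grouping points that agree on all clopens:
  component: {57, 58, 59}


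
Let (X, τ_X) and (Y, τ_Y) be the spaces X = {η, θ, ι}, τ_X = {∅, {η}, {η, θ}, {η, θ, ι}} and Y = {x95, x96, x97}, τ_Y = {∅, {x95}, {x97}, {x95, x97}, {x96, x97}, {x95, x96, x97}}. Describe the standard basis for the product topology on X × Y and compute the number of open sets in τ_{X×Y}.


Basis B = {∅ × ∅, {η} × {x95}, {η} × {x97}, {η} × {x95, x97}, {η, θ} × {x95}, {η} × {x96, x97}, {η, θ} × {x97}, {η} × {x95, x96, x97}, {η, θ, ι} × {x95}, {η, θ, ι} × {x97}, {η, θ} × {x95, x97}, {η, θ} × {x96, x97}, {η, θ} × {x95, x96, x97}, {η, θ, ι} × {x95, x97}, {η, θ, ι} × {x96, x97}, {η, θ, ι} × {x95, x96, x97}}; |τ_{X×Y}| = 40.

Enumerate products U × V with U ∈ τ_X, V ∈ τ_Y (deduplicated):
  ∅ × ∅ = {} (∅)
  {η} × {x95} = {(η,x95)}
  {η} × {x97} = {(η,x97)}
  {η} × {x95, x97} = {(η,x95), (η,x97)}
  {η, θ} × {x95} = {(η,x95), (θ,x95)}
  {η} × {x96, x97} = {(η,x96), (η,x97)}
  {η, θ} × {x97} = {(η,x97), (θ,x97)}
  {η} × {x95, x96, x97} = {(η,x95), (η,x96), (η,x97)}
  {η, θ, ι} × {x95} = {(η,x95), (θ,x95), (ι,x95)}
  {η, θ, ι} × {x97} = {(η,x97), (θ,x97), (ι,x97)}
  {η, θ} × {x95, x97} = {(η,x95), (η,x97), (θ,x95), (θ,x97)}
  {η, θ} × {x96, x97} = {(η,x96), (η,x97), (θ,x96), (θ,x97)}
  {η, θ} × {x95, x96, x97} = {(η,x95), (η,x96), (η,x97), (θ,x95), (θ,x96), (θ,x97)}
  {η, θ, ι} × {x95, x97} = {(η,x95), (η,x97), (θ,x95), (θ,x97), (ι,x95), (ι,x97)}
  {η, θ, ι} × {x96, x97} = {(η,x96), (η,x97), (θ,x96), (θ,x97), (ι,x96), (ι,x97)}
  {η, θ, ι} × {x95, x96, x97} = {(η,x95), (η,x96), (η,x97), (θ,x95), (θ,x96), (θ,x97), (ι,x95), (ι,x96), (ι,x97)}
These 16 distinct sets form the basis B.
Close under arbitrary unions to get τ_{X×Y}; counting gives |τ_{X×Y}| = 40.


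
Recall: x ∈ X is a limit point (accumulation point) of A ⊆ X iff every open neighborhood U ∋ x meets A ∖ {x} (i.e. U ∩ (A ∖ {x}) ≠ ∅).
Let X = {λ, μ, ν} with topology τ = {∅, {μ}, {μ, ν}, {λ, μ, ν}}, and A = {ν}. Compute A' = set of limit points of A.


A' = {λ}

For each x ∈ X, list the open sets U ∈ τ with x ∈ U, then check whether U ∩ (A ∖ {x}) ≠ ∅ for every such U.
  x = λ: opens ∋ x are {λ, μ, ν}; each meets A ∖ {λ}, so x IS a limit point.
  x = μ: open {μ} ∋ x has {μ} ∩ (A ∖ {μ}) = ∅, so x is NOT a limit point.
  x = ν: open {μ, ν} ∋ x has {μ, ν} ∩ (A ∖ {ν}) = ∅, so x is NOT a limit point.
Collecting: A' = {λ}.


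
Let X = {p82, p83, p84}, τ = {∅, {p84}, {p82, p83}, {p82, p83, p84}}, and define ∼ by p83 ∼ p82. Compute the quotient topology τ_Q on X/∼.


X/∼ = {[p82=p83], [p84]}; |τ_Q| = 4.

Equivalence classes: [p82=p83], [p84].
Quotient map π: X → X/∼ sends p82 ↦ [p82=p83], p83 ↦ [p82=p83], p84 ↦ [p84].
For each subset V ⊆ X/∼, compute π^{-1}(V) ⊆ X and check whether π^{-1}(V) ∈ τ. V is open in τ_Q iff π^{-1}(V) ∈ τ.
  V = {}: π^{-1}(V) = ∅ ∈ τ ✓.
  V = {[p82=p83]}: π^{-1}(V) = {p82, p83} ∈ τ ✓.
  V = {[p84]}: π^{-1}(V) = {p84} ∈ τ ✓.
  V = {[p82=p83], [p84]}: π^{-1}(V) = {p82, p83, p84} ∈ τ ✓.
Open sets in the quotient: τ_Q = {{}, {[p82=p83]}, {[p84]}, {[p82=p83], [p84]}} (4 elements).


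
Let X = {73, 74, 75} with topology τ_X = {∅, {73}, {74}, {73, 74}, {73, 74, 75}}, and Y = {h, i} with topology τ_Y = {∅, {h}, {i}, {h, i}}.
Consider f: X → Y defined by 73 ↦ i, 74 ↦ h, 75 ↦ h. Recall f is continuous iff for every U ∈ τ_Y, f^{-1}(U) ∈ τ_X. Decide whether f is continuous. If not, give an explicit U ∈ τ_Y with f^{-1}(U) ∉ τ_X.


f is NOT continuous.

Compute f^{-1}(U) for each U ∈ τ_Y:
  U = ∅: f^{-1}(U) = ∅ ∈ τ_X ✓.
  U = {h}: f^{-1}(U) = {74, 75} ∉ τ_X ✗.
  U = {i}: f^{-1}(U) = {73} ∈ τ_X ✓.
  U = {h, i}: f^{-1}(U) = {73, 74, 75} ∈ τ_X ✓.
Found U = {h} with f^{-1}(U) = {74, 75} not in τ_X. Therefore f is NOT continuous.


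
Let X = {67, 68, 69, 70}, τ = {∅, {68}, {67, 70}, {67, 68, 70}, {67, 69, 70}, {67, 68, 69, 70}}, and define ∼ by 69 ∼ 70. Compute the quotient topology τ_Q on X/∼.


X/∼ = {[67], [68], [69=70]}; |τ_Q| = 4.

Equivalence classes: [67], [68], [69=70].
Quotient map π: X → X/∼ sends 67 ↦ [67], 68 ↦ [68], 69 ↦ [69=70], 70 ↦ [69=70].
For each subset V ⊆ X/∼, compute π^{-1}(V) ⊆ X and check whether π^{-1}(V) ∈ τ. V is open in τ_Q iff π^{-1}(V) ∈ τ.
  V = {}: π^{-1}(V) = ∅ ∈ τ ✓.
  V = {[67]}: π^{-1}(V) = {67} ∉ τ ✗.
  V = {[68]}: π^{-1}(V) = {68} ∈ τ ✓.
  V = {[67], [68]}: π^{-1}(V) = {67, 68} ∉ τ ✗.
  V = {[69=70]}: π^{-1}(V) = {69, 70} ∉ τ ✗.
  V = {[67], [69=70]}: π^{-1}(V) = {67, 69, 70} ∈ τ ✓.
  V = {[68], [69=70]}: π^{-1}(V) = {68, 69, 70} ∉ τ ✗.
  V = {[67], [68], [69=70]}: π^{-1}(V) = {67, 68, 69, 70} ∈ τ ✓.
Open sets in the quotient: τ_Q = {{}, {[68]}, {[67], [69=70]}, {[67], [68], [69=70]}} (4 elements).


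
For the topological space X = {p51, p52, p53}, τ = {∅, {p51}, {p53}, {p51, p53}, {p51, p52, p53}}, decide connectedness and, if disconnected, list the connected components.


(X, τ) is connected.

Find clopen sets (U ∈ τ with X ∖ U ∈ τ):
  U = ∅, X ∖ U = {p51, p52, p53} — both open, so U is clopen.
  U = {p51, p52, p53}, X ∖ U = ∅ — both open, so U is clopen.
Only trivial clopens (∅ and X) exist, so (X, τ) is connected.
Compute connected components by grouping points that agree on all clopens:
  component: {p51, p52, p53}


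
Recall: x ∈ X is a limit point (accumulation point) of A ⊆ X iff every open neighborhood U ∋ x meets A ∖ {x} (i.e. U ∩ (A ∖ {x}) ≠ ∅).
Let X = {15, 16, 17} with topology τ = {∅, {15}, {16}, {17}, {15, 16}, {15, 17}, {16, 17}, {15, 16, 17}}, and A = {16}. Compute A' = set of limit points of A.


A' = ∅

For each x ∈ X, list the open sets U ∈ τ with x ∈ U, then check whether U ∩ (A ∖ {x}) ≠ ∅ for every such U.
  x = 15: open {15} ∋ x has {15} ∩ (A ∖ {15}) = ∅, so x is NOT a limit point.
  x = 16: open {16} ∋ x has {16} ∩ (A ∖ {16}) = ∅, so x is NOT a limit point.
  x = 17: open {17} ∋ x has {17} ∩ (A ∖ {17}) = ∅, so x is NOT a limit point.
Collecting: A' = ∅.


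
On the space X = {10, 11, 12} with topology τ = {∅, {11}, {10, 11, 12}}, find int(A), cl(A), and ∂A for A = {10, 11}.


int(A) = {11}, cl(A) = {10, 11, 12}, ∂A = {10, 12}.

Closed sets in (X, τ) are complements of opens:
  closed(X, τ) = {∅, {10, 12}, {10, 11, 12}}.
int(A) = ⋃ {U ∈ τ : U ⊆ A}. Opens contained in A: ∅, {11}.
Taking the union of these: int(A) = {11}.
cl(A) = ⋂ {C closed : A ⊆ C}. Closed sets containing A: {10, 11, 12}.
Intersecting these: cl(A) = {10, 11, 12}.
∂A = cl(A) ∖ int(A) = {10, 11, 12} ∖ {11} = {10, 12}.


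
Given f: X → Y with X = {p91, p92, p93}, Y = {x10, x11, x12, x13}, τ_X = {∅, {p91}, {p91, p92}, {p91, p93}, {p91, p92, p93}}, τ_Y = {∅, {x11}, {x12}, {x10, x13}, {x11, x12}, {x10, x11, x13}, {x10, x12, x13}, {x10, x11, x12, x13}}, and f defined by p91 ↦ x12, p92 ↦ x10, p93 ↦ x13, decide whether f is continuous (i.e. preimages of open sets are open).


f is NOT continuous.

Compute f^{-1}(U) for each U ∈ τ_Y:
  U = ∅: f^{-1}(U) = ∅ ∈ τ_X ✓.
  U = {x11}: f^{-1}(U) = ∅ ∈ τ_X ✓.
  U = {x12}: f^{-1}(U) = {p91} ∈ τ_X ✓.
  U = {x10, x13}: f^{-1}(U) = {p92, p93} ∉ τ_X ✗.
  U = {x11, x12}: f^{-1}(U) = {p91} ∈ τ_X ✓.
  U = {x10, x11, x13}: f^{-1}(U) = {p92, p93} ∉ τ_X ✗.
  U = {x10, x12, x13}: f^{-1}(U) = {p91, p92, p93} ∈ τ_X ✓.
  U = {x10, x11, x12, x13}: f^{-1}(U) = {p91, p92, p93} ∈ τ_X ✓.
Found U = {x10, x13} with f^{-1}(U) = {p92, p93} not in τ_X. Therefore f is NOT continuous.


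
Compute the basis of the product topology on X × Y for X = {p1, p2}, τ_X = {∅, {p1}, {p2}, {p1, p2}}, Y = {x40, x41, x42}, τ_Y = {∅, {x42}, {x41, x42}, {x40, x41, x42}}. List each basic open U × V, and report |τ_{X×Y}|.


Basis B = {∅ × ∅, {p1} × {x42}, {p2} × {x42}, {p1} × {x41, x42}, {p1, p2} × {x42}, {p2} × {x41, x42}, {p1} × {x40, x41, x42}, {p2} × {x40, x41, x42}, {p1, p2} × {x41, x42}, {p1, p2} × {x40, x41, x42}}; |τ_{X×Y}| = 16.

Enumerate products U × V with U ∈ τ_X, V ∈ τ_Y (deduplicated):
  ∅ × ∅ = {} (∅)
  {p1} × {x42} = {(p1,x42)}
  {p2} × {x42} = {(p2,x42)}
  {p1} × {x41, x42} = {(p1,x41), (p1,x42)}
  {p1, p2} × {x42} = {(p1,x42), (p2,x42)}
  {p2} × {x41, x42} = {(p2,x41), (p2,x42)}
  {p1} × {x40, x41, x42} = {(p1,x40), (p1,x41), (p1,x42)}
  {p2} × {x40, x41, x42} = {(p2,x40), (p2,x41), (p2,x42)}
  {p1, p2} × {x41, x42} = {(p1,x41), (p1,x42), (p2,x41), (p2,x42)}
  {p1, p2} × {x40, x41, x42} = {(p1,x40), (p1,x41), (p1,x42), (p2,x40), (p2,x41), (p2,x42)}
These 10 distinct sets form the basis B.
Close under arbitrary unions to get τ_{X×Y}; counting gives |τ_{X×Y}| = 16.


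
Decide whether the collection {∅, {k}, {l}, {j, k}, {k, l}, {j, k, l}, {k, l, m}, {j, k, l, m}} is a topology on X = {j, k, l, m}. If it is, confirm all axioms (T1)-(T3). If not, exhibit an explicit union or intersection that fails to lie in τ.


τ IS a topology on X.

Axiom (T1): ∅ ∈ τ? Yes; X ∈ τ? Yes.
Axiom (T2/T3): check pairwise unions and intersections of members of τ.
All pairwise intersections and unions checked — each lies in τ. Therefore τ satisfies (T1), (T2), (T3): it IS a topology on X.


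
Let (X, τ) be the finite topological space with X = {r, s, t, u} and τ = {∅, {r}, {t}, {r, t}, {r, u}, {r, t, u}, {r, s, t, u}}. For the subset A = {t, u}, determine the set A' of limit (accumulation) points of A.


A' = {s}

For each x ∈ X, list the open sets U ∈ τ with x ∈ U, then check whether U ∩ (A ∖ {x}) ≠ ∅ for every such U.
  x = r: open {r} ∋ x has {r} ∩ (A ∖ {r}) = ∅, so x is NOT a limit point.
  x = s: opens ∋ x are {r, s, t, u}; each meets A ∖ {s}, so x IS a limit point.
  x = t: open {t} ∋ x has {t} ∩ (A ∖ {t}) = ∅, so x is NOT a limit point.
  x = u: open {r, u} ∋ x has {r, u} ∩ (A ∖ {u}) = ∅, so x is NOT a limit point.
Collecting: A' = {s}.


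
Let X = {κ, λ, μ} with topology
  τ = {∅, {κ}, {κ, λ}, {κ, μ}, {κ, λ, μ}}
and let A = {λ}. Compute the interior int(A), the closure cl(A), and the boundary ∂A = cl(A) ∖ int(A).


int(A) = ∅, cl(A) = {λ}, ∂A = {λ}.

Closed sets in (X, τ) are complements of opens:
  closed(X, τ) = {∅, {λ}, {μ}, {λ, μ}, {κ, λ, μ}}.
int(A) = ⋃ {U ∈ τ : U ⊆ A}. Opens contained in A: ∅.
Taking the union of these: int(A) = ∅.
cl(A) = ⋂ {C closed : A ⊆ C}. Closed sets containing A: {λ}, {λ, μ}, {κ, λ, μ}.
Intersecting these: cl(A) = {λ}.
∂A = cl(A) ∖ int(A) = {λ} ∖ ∅ = {λ}.


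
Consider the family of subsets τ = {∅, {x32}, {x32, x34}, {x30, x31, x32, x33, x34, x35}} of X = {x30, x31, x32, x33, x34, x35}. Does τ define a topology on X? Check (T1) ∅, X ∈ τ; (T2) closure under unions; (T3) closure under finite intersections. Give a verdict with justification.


τ IS a topology on X.

Axiom (T1): ∅ ∈ τ? Yes; X ∈ τ? Yes.
Axiom (T2/T3): check pairwise unions and intersections of members of τ.
All pairwise intersections and unions checked — each lies in τ. Therefore τ satisfies (T1), (T2), (T3): it IS a topology on X.


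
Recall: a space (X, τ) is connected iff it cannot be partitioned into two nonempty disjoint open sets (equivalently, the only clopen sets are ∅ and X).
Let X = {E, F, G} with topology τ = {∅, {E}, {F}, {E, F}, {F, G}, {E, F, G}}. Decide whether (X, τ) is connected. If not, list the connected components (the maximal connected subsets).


(X, τ) is disconnected; components = [{E}, {F, G}].

Find clopen sets (U ∈ τ with X ∖ U ∈ τ):
  U = ∅, X ∖ U = {E, F, G} — both open, so U is clopen.
  U = {E}, X ∖ U = {F, G} — both open, so U is clopen.
  U = {F, G}, X ∖ U = {E} — both open, so U is clopen.
  U = {E, F, G}, X ∖ U = ∅ — both open, so U is clopen.
Nontrivial clopen(s) exist: e.g. {F, G}. So (X, τ) is disconnected.
Compute connected components by grouping points that agree on all clopens:
  component: {E}
  component: {F, G}


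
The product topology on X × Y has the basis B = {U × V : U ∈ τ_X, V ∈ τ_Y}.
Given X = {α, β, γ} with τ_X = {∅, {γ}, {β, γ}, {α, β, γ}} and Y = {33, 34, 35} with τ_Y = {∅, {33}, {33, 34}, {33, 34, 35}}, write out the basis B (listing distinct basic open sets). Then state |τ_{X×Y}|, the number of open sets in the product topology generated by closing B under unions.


Basis B = {∅ × ∅, {γ} × {33}, {β, γ} × {33}, {γ} × {33, 34}, {α, β, γ} × {33}, {γ} × {33, 34, 35}, {β, γ} × {33, 34}, {α, β, γ} × {33, 34}, {β, γ} × {33, 34, 35}, {α, β, γ} × {33, 34, 35}}; |τ_{X×Y}| = 20.

Enumerate products U × V with U ∈ τ_X, V ∈ τ_Y (deduplicated):
  ∅ × ∅ = {} (∅)
  {γ} × {33} = {(γ,33)}
  {β, γ} × {33} = {(β,33), (γ,33)}
  {γ} × {33, 34} = {(γ,33), (γ,34)}
  {α, β, γ} × {33} = {(α,33), (β,33), (γ,33)}
  {γ} × {33, 34, 35} = {(γ,33), (γ,34), (γ,35)}
  {β, γ} × {33, 34} = {(β,33), (β,34), (γ,33), (γ,34)}
  {α, β, γ} × {33, 34} = {(α,33), (α,34), (β,33), (β,34), (γ,33), (γ,34)}
  {β, γ} × {33, 34, 35} = {(β,33), (β,34), (β,35), (γ,33), (γ,34), (γ,35)}
  {α, β, γ} × {33, 34, 35} = {(α,33), (α,34), (α,35), (β,33), (β,34), (β,35), (γ,33), (γ,34), (γ,35)}
These 10 distinct sets form the basis B.
Close under arbitrary unions to get τ_{X×Y}; counting gives |τ_{X×Y}| = 20.


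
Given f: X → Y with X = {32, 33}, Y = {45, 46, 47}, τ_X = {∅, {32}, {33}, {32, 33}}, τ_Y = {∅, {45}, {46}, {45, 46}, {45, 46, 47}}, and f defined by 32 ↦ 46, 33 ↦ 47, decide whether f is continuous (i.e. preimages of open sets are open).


f IS continuous.

Compute f^{-1}(U) for each U ∈ τ_Y:
  U = ∅: f^{-1}(U) = ∅ ∈ τ_X ✓.
  U = {45}: f^{-1}(U) = ∅ ∈ τ_X ✓.
  U = {46}: f^{-1}(U) = {32} ∈ τ_X ✓.
  U = {45, 46}: f^{-1}(U) = {32} ∈ τ_X ✓.
  U = {45, 46, 47}: f^{-1}(U) = {32, 33} ∈ τ_X ✓.
Every preimage lies in τ_X, so f IS continuous.


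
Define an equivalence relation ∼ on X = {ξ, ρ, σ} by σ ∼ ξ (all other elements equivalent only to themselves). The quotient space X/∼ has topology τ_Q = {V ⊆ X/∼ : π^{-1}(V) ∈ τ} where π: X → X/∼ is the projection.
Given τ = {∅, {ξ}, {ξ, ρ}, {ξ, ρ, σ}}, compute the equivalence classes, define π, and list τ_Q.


X/∼ = {[ξ=σ], [ρ]}; |τ_Q| = 2.

Equivalence classes: [ξ=σ], [ρ].
Quotient map π: X → X/∼ sends ξ ↦ [ξ=σ], ρ ↦ [ρ], σ ↦ [ξ=σ].
For each subset V ⊆ X/∼, compute π^{-1}(V) ⊆ X and check whether π^{-1}(V) ∈ τ. V is open in τ_Q iff π^{-1}(V) ∈ τ.
  V = {}: π^{-1}(V) = ∅ ∈ τ ✓.
  V = {[ξ=σ]}: π^{-1}(V) = {ξ, σ} ∉ τ ✗.
  V = {[ρ]}: π^{-1}(V) = {ρ} ∉ τ ✗.
  V = {[ξ=σ], [ρ]}: π^{-1}(V) = {ξ, ρ, σ} ∈ τ ✓.
Open sets in the quotient: τ_Q = {{}, {[ξ=σ], [ρ]}} (2 elements).


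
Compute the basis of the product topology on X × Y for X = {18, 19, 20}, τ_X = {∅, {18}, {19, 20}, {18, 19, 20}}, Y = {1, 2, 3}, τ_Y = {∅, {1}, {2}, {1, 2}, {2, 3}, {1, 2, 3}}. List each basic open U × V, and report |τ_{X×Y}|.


Basis B = {∅ × ∅, {18} × {1}, {18} × {2}, {18} × {1, 2}, {18} × {2, 3}, {19, 20} × {1}, {19, 20} × {2}, {18} × {1, 2, 3}, {18, 19, 20} × {1}, {18, 19, 20} × {2}, {19, 20} × {1, 2}, {19, 20} × {2, 3}, {18, 19, 20} × {1, 2}, {18, 19, 20} × {2, 3}, {19, 20} × {1, 2, 3}, {18, 19, 20} × {1, 2, 3}}; |τ_{X×Y}| = 36.

Enumerate products U × V with U ∈ τ_X, V ∈ τ_Y (deduplicated):
  ∅ × ∅ = {} (∅)
  {18} × {1} = {(18,1)}
  {18} × {2} = {(18,2)}
  {18} × {1, 2} = {(18,1), (18,2)}
  {18} × {2, 3} = {(18,2), (18,3)}
  {19, 20} × {1} = {(19,1), (20,1)}
  {19, 20} × {2} = {(19,2), (20,2)}
  {18} × {1, 2, 3} = {(18,1), (18,2), (18,3)}
  {18, 19, 20} × {1} = {(18,1), (19,1), (20,1)}
  {18, 19, 20} × {2} = {(18,2), (19,2), (20,2)}
  {19, 20} × {1, 2} = {(19,1), (19,2), (20,1), (20,2)}
  {19, 20} × {2, 3} = {(19,2), (19,3), (20,2), (20,3)}
  {18, 19, 20} × {1, 2} = {(18,1), (18,2), (19,1), (19,2), (20,1), (20,2)}
  {18, 19, 20} × {2, 3} = {(18,2), (18,3), (19,2), (19,3), (20,2), (20,3)}
  {19, 20} × {1, 2, 3} = {(19,1), (19,2), (19,3), (20,1), (20,2), (20,3)}
  {18, 19, 20} × {1, 2, 3} = {(18,1), (18,2), (18,3), (19,1), (19,2), (19,3), (20,1), (20,2), (20,3)}
These 16 distinct sets form the basis B.
Close under arbitrary unions to get τ_{X×Y}; counting gives |τ_{X×Y}| = 36.


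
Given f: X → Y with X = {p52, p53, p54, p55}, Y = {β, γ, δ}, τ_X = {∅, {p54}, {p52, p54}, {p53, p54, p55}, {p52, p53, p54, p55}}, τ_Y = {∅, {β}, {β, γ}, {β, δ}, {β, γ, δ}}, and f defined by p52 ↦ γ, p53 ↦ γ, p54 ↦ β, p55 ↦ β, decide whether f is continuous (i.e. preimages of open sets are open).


f is NOT continuous.

Compute f^{-1}(U) for each U ∈ τ_Y:
  U = ∅: f^{-1}(U) = ∅ ∈ τ_X ✓.
  U = {β}: f^{-1}(U) = {p54, p55} ∉ τ_X ✗.
  U = {β, γ}: f^{-1}(U) = {p52, p53, p54, p55} ∈ τ_X ✓.
  U = {β, δ}: f^{-1}(U) = {p54, p55} ∉ τ_X ✗.
  U = {β, γ, δ}: f^{-1}(U) = {p52, p53, p54, p55} ∈ τ_X ✓.
Found U = {β} with f^{-1}(U) = {p54, p55} not in τ_X. Therefore f is NOT continuous.


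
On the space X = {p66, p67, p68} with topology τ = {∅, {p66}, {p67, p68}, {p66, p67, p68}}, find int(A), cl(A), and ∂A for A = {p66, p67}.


int(A) = {p66}, cl(A) = {p66, p67, p68}, ∂A = {p67, p68}.

Closed sets in (X, τ) are complements of opens:
  closed(X, τ) = {∅, {p66}, {p67, p68}, {p66, p67, p68}}.
int(A) = ⋃ {U ∈ τ : U ⊆ A}. Opens contained in A: ∅, {p66}.
Taking the union of these: int(A) = {p66}.
cl(A) = ⋂ {C closed : A ⊆ C}. Closed sets containing A: {p66, p67, p68}.
Intersecting these: cl(A) = {p66, p67, p68}.
∂A = cl(A) ∖ int(A) = {p66, p67, p68} ∖ {p66} = {p67, p68}.


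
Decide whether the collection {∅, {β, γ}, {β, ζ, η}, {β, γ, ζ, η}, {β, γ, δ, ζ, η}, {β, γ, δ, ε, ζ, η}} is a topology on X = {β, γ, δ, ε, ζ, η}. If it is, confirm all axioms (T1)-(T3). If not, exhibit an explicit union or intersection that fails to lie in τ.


τ is NOT a topology on X.

Axiom (T1): ∅ ∈ τ? Yes; X ∈ τ? Yes.
Axiom (T2/T3): check pairwise unions and intersections of members of τ.
Counterexample for (T3): {β, γ} ∩ {β, ζ, η} = {β} ∉ τ. Therefore τ is NOT a topology.


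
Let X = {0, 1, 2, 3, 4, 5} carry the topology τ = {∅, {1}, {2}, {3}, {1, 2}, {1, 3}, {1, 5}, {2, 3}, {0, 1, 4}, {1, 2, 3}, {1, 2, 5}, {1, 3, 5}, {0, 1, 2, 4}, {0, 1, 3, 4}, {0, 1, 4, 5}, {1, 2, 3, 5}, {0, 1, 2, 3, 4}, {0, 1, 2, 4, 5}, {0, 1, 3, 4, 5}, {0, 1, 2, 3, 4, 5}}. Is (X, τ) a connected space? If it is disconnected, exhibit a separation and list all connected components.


(X, τ) is disconnected; components = [{2}, {3}, {0, 1, 4, 5}].

Find clopen sets (U ∈ τ with X ∖ U ∈ τ):
  U = ∅, X ∖ U = {0, 1, 2, 3, 4, 5} — both open, so U is clopen.
  U = {2}, X ∖ U = {0, 1, 3, 4, 5} — both open, so U is clopen.
  U = {3}, X ∖ U = {0, 1, 2, 4, 5} — both open, so U is clopen.
  U = {2, 3}, X ∖ U = {0, 1, 4, 5} — both open, so U is clopen.
  U = {0, 1, 4, 5}, X ∖ U = {2, 3} — both open, so U is clopen.
  U = {0, 1, 2, 4, 5}, X ∖ U = {3} — both open, so U is clopen.
  U = {0, 1, 3, 4, 5}, X ∖ U = {2} — both open, so U is clopen.
  U = {0, 1, 2, 3, 4, 5}, X ∖ U = ∅ — both open, so U is clopen.
Nontrivial clopen(s) exist: e.g. {2, 3}. So (X, τ) is disconnected.
Compute connected components by grouping points that agree on all clopens:
  component: {2}
  component: {3}
  component: {0, 1, 4, 5}


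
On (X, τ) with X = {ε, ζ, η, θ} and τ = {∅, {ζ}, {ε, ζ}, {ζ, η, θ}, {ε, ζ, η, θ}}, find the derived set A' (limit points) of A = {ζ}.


A' = {ε, η, θ}

For each x ∈ X, list the open sets U ∈ τ with x ∈ U, then check whether U ∩ (A ∖ {x}) ≠ ∅ for every such U.
  x = ε: opens ∋ x are {ε, ζ}, {ε, ζ, η, θ}; each meets A ∖ {ε}, so x IS a limit point.
  x = ζ: open {ζ} ∋ x has {ζ} ∩ (A ∖ {ζ}) = ∅, so x is NOT a limit point.
  x = η: opens ∋ x are {ζ, η, θ}, {ε, ζ, η, θ}; each meets A ∖ {η}, so x IS a limit point.
  x = θ: opens ∋ x are {ζ, η, θ}, {ε, ζ, η, θ}; each meets A ∖ {θ}, so x IS a limit point.
Collecting: A' = {ε, η, θ}.


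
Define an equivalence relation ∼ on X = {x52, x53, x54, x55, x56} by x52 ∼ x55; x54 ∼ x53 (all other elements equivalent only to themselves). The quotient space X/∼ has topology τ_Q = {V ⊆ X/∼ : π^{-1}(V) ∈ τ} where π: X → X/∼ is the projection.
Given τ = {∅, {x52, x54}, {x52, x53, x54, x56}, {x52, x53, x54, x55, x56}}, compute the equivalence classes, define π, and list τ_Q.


X/∼ = {[x52=x55], [x53=x54], [x56]}; |τ_Q| = 2.

Equivalence classes: [x52=x55], [x53=x54], [x56].
Quotient map π: X → X/∼ sends x52 ↦ [x52=x55], x53 ↦ [x53=x54], x54 ↦ [x53=x54], x55 ↦ [x52=x55], x56 ↦ [x56].
For each subset V ⊆ X/∼, compute π^{-1}(V) ⊆ X and check whether π^{-1}(V) ∈ τ. V is open in τ_Q iff π^{-1}(V) ∈ τ.
  V = {}: π^{-1}(V) = ∅ ∈ τ ✓.
  V = {[x52=x55]}: π^{-1}(V) = {x52, x55} ∉ τ ✗.
  V = {[x53=x54]}: π^{-1}(V) = {x53, x54} ∉ τ ✗.
  V = {[x52=x55], [x53=x54]}: π^{-1}(V) = {x52, x53, x54, x55} ∉ τ ✗.
  V = {[x56]}: π^{-1}(V) = {x56} ∉ τ ✗.
  V = {[x52=x55], [x56]}: π^{-1}(V) = {x52, x55, x56} ∉ τ ✗.
  V = {[x53=x54], [x56]}: π^{-1}(V) = {x53, x54, x56} ∉ τ ✗.
  V = {[x52=x55], [x53=x54], [x56]}: π^{-1}(V) = {x52, x53, x54, x55, x56} ∈ τ ✓.
Open sets in the quotient: τ_Q = {{}, {[x52=x55], [x53=x54], [x56]}} (2 elements).


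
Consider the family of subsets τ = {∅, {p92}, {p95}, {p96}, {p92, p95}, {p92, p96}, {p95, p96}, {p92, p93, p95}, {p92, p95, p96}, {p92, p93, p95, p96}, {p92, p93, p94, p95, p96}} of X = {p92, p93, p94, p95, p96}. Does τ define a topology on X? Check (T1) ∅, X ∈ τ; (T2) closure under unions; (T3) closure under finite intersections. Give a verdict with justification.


τ IS a topology on X.

Axiom (T1): ∅ ∈ τ? Yes; X ∈ τ? Yes.
Axiom (T2/T3): check pairwise unions and intersections of members of τ.
All pairwise intersections and unions checked — each lies in τ. Therefore τ satisfies (T1), (T2), (T3): it IS a topology on X.


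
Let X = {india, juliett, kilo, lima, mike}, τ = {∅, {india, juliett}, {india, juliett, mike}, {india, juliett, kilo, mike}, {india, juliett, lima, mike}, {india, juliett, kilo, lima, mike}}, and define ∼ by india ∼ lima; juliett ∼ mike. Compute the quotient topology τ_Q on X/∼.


X/∼ = {[india=lima], [juliett=mike], [kilo]}; |τ_Q| = 3.

Equivalence classes: [india=lima], [juliett=mike], [kilo].
Quotient map π: X → X/∼ sends india ↦ [india=lima], juliett ↦ [juliett=mike], kilo ↦ [kilo], lima ↦ [india=lima], mike ↦ [juliett=mike].
For each subset V ⊆ X/∼, compute π^{-1}(V) ⊆ X and check whether π^{-1}(V) ∈ τ. V is open in τ_Q iff π^{-1}(V) ∈ τ.
  V = {}: π^{-1}(V) = ∅ ∈ τ ✓.
  V = {[india=lima]}: π^{-1}(V) = {india, lima} ∉ τ ✗.
  V = {[juliett=mike]}: π^{-1}(V) = {juliett, mike} ∉ τ ✗.
  V = {[india=lima], [juliett=mike]}: π^{-1}(V) = {india, juliett, lima, mike} ∈ τ ✓.
  V = {[kilo]}: π^{-1}(V) = {kilo} ∉ τ ✗.
  V = {[india=lima], [kilo]}: π^{-1}(V) = {india, kilo, lima} ∉ τ ✗.
  V = {[juliett=mike], [kilo]}: π^{-1}(V) = {juliett, kilo, mike} ∉ τ ✗.
  V = {[india=lima], [juliett=mike], [kilo]}: π^{-1}(V) = {india, juliett, kilo, lima, mike} ∈ τ ✓.
Open sets in the quotient: τ_Q = {{}, {[india=lima], [juliett=mike]}, {[india=lima], [juliett=mike], [kilo]}} (3 elements).


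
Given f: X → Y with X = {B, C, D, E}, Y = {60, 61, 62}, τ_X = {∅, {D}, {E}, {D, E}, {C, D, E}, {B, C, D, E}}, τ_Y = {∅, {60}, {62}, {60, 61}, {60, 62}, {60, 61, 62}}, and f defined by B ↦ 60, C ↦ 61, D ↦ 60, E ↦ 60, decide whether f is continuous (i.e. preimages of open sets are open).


f is NOT continuous.

Compute f^{-1}(U) for each U ∈ τ_Y:
  U = ∅: f^{-1}(U) = ∅ ∈ τ_X ✓.
  U = {60}: f^{-1}(U) = {B, D, E} ∉ τ_X ✗.
  U = {62}: f^{-1}(U) = ∅ ∈ τ_X ✓.
  U = {60, 61}: f^{-1}(U) = {B, C, D, E} ∈ τ_X ✓.
  U = {60, 62}: f^{-1}(U) = {B, D, E} ∉ τ_X ✗.
  U = {60, 61, 62}: f^{-1}(U) = {B, C, D, E} ∈ τ_X ✓.
Found U = {60} with f^{-1}(U) = {B, D, E} not in τ_X. Therefore f is NOT continuous.


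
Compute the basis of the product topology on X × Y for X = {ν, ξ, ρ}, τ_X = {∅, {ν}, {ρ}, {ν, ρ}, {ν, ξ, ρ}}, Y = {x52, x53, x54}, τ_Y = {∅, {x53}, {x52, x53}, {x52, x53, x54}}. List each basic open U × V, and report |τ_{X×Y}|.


Basis B = {∅ × ∅, {ν} × {x53}, {ρ} × {x53}, {ν} × {x52, x53}, {ν, ρ} × {x53}, {ρ} × {x52, x53}, {ν} × {x52, x53, x54}, {ν, ξ, ρ} × {x53}, {ρ} × {x52, x53, x54}, {ν, ρ} × {x52, x53}, {ν, ρ} × {x52, x53, x54}, {ν, ξ, ρ} × {x52, x53}, {ν, ξ, ρ} × {x52, x53, x54}}; |τ_{X×Y}| = 30.

Enumerate products U × V with U ∈ τ_X, V ∈ τ_Y (deduplicated):
  ∅ × ∅ = {} (∅)
  {ν} × {x53} = {(ν,x53)}
  {ρ} × {x53} = {(ρ,x53)}
  {ν} × {x52, x53} = {(ν,x52), (ν,x53)}
  {ν, ρ} × {x53} = {(ν,x53), (ρ,x53)}
  {ρ} × {x52, x53} = {(ρ,x52), (ρ,x53)}
  {ν} × {x52, x53, x54} = {(ν,x52), (ν,x53), (ν,x54)}
  {ν, ξ, ρ} × {x53} = {(ν,x53), (ξ,x53), (ρ,x53)}
  {ρ} × {x52, x53, x54} = {(ρ,x52), (ρ,x53), (ρ,x54)}
  {ν, ρ} × {x52, x53} = {(ν,x52), (ν,x53), (ρ,x52), (ρ,x53)}
  {ν, ρ} × {x52, x53, x54} = {(ν,x52), (ν,x53), (ν,x54), (ρ,x52), (ρ,x53), (ρ,x54)}
  {ν, ξ, ρ} × {x52, x53} = {(ν,x52), (ν,x53), (ξ,x52), (ξ,x53), (ρ,x52), (ρ,x53)}
  {ν, ξ, ρ} × {x52, x53, x54} = {(ν,x52), (ν,x53), (ν,x54), (ξ,x52), (ξ,x53), (ξ,x54), (ρ,x52), (ρ,x53), (ρ,x54)}
These 13 distinct sets form the basis B.
Close under arbitrary unions to get τ_{X×Y}; counting gives |τ_{X×Y}| = 30.


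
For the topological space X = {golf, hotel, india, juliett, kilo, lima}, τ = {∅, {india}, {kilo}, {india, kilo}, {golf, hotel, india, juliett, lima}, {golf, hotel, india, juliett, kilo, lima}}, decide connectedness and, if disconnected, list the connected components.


(X, τ) is disconnected; components = [{kilo}, {golf, hotel, india, juliett, lima}].

Find clopen sets (U ∈ τ with X ∖ U ∈ τ):
  U = ∅, X ∖ U = {golf, hotel, india, juliett, kilo, lima} — both open, so U is clopen.
  U = {kilo}, X ∖ U = {golf, hotel, india, juliett, lima} — both open, so U is clopen.
  U = {golf, hotel, india, juliett, lima}, X ∖ U = {kilo} — both open, so U is clopen.
  U = {golf, hotel, india, juliett, kilo, lima}, X ∖ U = ∅ — both open, so U is clopen.
Nontrivial clopen(s) exist: e.g. {kilo}. So (X, τ) is disconnected.
Compute connected components by grouping points that agree on all clopens:
  component: {kilo}
  component: {golf, hotel, india, juliett, lima}


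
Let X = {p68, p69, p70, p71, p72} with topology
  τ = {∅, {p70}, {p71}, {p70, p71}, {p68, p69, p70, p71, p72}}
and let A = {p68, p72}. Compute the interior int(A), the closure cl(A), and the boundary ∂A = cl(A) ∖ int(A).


int(A) = ∅, cl(A) = {p68, p69, p72}, ∂A = {p68, p69, p72}.

Closed sets in (X, τ) are complements of opens:
  closed(X, τ) = {∅, {p68, p69, p72}, {p68, p69, p70, p72}, {p68, p69, p71, p72}, {p68, p69, p70, p71, p72}}.
int(A) = ⋃ {U ∈ τ : U ⊆ A}. Opens contained in A: ∅.
Taking the union of these: int(A) = ∅.
cl(A) = ⋂ {C closed : A ⊆ C}. Closed sets containing A: {p68, p69, p72}, {p68, p69, p70, p72}, {p68, p69, p71, p72}, {p68, p69, p70, p71, p72}.
Intersecting these: cl(A) = {p68, p69, p72}.
∂A = cl(A) ∖ int(A) = {p68, p69, p72} ∖ ∅ = {p68, p69, p72}.


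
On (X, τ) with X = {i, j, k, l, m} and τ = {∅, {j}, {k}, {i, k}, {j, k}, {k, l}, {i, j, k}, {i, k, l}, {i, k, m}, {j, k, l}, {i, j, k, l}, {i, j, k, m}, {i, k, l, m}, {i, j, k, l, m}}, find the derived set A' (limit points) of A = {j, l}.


A' = ∅

For each x ∈ X, list the open sets U ∈ τ with x ∈ U, then check whether U ∩ (A ∖ {x}) ≠ ∅ for every such U.
  x = i: open {i, k} ∋ x has {i, k} ∩ (A ∖ {i}) = ∅, so x is NOT a limit point.
  x = j: open {j} ∋ x has {j} ∩ (A ∖ {j}) = ∅, so x is NOT a limit point.
  x = k: open {k} ∋ x has {k} ∩ (A ∖ {k}) = ∅, so x is NOT a limit point.
  x = l: open {k, l} ∋ x has {k, l} ∩ (A ∖ {l}) = ∅, so x is NOT a limit point.
  x = m: open {i, k, m} ∋ x has {i, k, m} ∩ (A ∖ {m}) = ∅, so x is NOT a limit point.
Collecting: A' = ∅.


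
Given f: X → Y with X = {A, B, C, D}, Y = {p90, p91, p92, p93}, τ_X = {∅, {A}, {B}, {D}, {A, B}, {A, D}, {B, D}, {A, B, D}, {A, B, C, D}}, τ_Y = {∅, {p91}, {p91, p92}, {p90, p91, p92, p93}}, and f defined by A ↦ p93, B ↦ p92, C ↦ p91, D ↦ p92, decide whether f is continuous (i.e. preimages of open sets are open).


f is NOT continuous.

Compute f^{-1}(U) for each U ∈ τ_Y:
  U = ∅: f^{-1}(U) = ∅ ∈ τ_X ✓.
  U = {p91}: f^{-1}(U) = {C} ∉ τ_X ✗.
  U = {p91, p92}: f^{-1}(U) = {B, C, D} ∉ τ_X ✗.
  U = {p90, p91, p92, p93}: f^{-1}(U) = {A, B, C, D} ∈ τ_X ✓.
Found U = {p91} with f^{-1}(U) = {C} not in τ_X. Therefore f is NOT continuous.


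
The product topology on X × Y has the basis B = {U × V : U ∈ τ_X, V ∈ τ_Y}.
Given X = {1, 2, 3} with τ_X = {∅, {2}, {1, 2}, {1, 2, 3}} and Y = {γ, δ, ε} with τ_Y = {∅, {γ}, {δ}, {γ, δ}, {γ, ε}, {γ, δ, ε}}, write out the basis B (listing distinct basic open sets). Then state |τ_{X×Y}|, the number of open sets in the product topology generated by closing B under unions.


Basis B = {∅ × ∅, {2} × {γ}, {2} × {δ}, {1, 2} × {γ}, {1, 2} × {δ}, {2} × {γ, δ}, {2} × {γ, ε}, {1, 2, 3} × {γ}, {1, 2, 3} × {δ}, {2} × {γ, δ, ε}, {1, 2} × {γ, δ}, {1, 2} × {γ, ε}, {1, 2} × {γ, δ, ε}, {1, 2, 3} × {γ, δ}, {1, 2, 3} × {γ, ε}, {1, 2, 3} × {γ, δ, ε}}; |τ_{X×Y}| = 40.

Enumerate products U × V with U ∈ τ_X, V ∈ τ_Y (deduplicated):
  ∅ × ∅ = {} (∅)
  {2} × {γ} = {(2,γ)}
  {2} × {δ} = {(2,δ)}
  {1, 2} × {γ} = {(1,γ), (2,γ)}
  {1, 2} × {δ} = {(1,δ), (2,δ)}
  {2} × {γ, δ} = {(2,γ), (2,δ)}
  {2} × {γ, ε} = {(2,γ), (2,ε)}
  {1, 2, 3} × {γ} = {(1,γ), (2,γ), (3,γ)}
  {1, 2, 3} × {δ} = {(1,δ), (2,δ), (3,δ)}
  {2} × {γ, δ, ε} = {(2,γ), (2,δ), (2,ε)}
  {1, 2} × {γ, δ} = {(1,γ), (1,δ), (2,γ), (2,δ)}
  {1, 2} × {γ, ε} = {(1,γ), (1,ε), (2,γ), (2,ε)}
  {1, 2} × {γ, δ, ε} = {(1,γ), (1,δ), (1,ε), (2,γ), (2,δ), (2,ε)}
  {1, 2, 3} × {γ, δ} = {(1,γ), (1,δ), (2,γ), (2,δ), (3,γ), (3,δ)}
  {1, 2, 3} × {γ, ε} = {(1,γ), (1,ε), (2,γ), (2,ε), (3,γ), (3,ε)}
  {1, 2, 3} × {γ, δ, ε} = {(1,γ), (1,δ), (1,ε), (2,γ), (2,δ), (2,ε), (3,γ), (3,δ), (3,ε)}
These 16 distinct sets form the basis B.
Close under arbitrary unions to get τ_{X×Y}; counting gives |τ_{X×Y}| = 40.


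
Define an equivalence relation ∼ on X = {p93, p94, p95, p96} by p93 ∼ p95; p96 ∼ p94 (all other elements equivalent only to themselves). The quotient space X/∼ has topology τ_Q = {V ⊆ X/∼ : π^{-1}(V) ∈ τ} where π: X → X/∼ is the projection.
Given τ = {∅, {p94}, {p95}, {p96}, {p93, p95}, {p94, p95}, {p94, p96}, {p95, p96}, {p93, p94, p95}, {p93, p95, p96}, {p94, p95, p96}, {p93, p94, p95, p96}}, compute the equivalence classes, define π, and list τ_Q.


X/∼ = {[p93=p95], [p94=p96]}; |τ_Q| = 4.

Equivalence classes: [p93=p95], [p94=p96].
Quotient map π: X → X/∼ sends p93 ↦ [p93=p95], p94 ↦ [p94=p96], p95 ↦ [p93=p95], p96 ↦ [p94=p96].
For each subset V ⊆ X/∼, compute π^{-1}(V) ⊆ X and check whether π^{-1}(V) ∈ τ. V is open in τ_Q iff π^{-1}(V) ∈ τ.
  V = {}: π^{-1}(V) = ∅ ∈ τ ✓.
  V = {[p93=p95]}: π^{-1}(V) = {p93, p95} ∈ τ ✓.
  V = {[p94=p96]}: π^{-1}(V) = {p94, p96} ∈ τ ✓.
  V = {[p93=p95], [p94=p96]}: π^{-1}(V) = {p93, p94, p95, p96} ∈ τ ✓.
Open sets in the quotient: τ_Q = {{}, {[p93=p95]}, {[p94=p96]}, {[p93=p95], [p94=p96]}} (4 elements).


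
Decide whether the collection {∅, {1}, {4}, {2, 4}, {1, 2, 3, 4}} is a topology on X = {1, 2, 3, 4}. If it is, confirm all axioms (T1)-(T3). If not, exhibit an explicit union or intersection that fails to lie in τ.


τ is NOT a topology on X.

Axiom (T1): ∅ ∈ τ? Yes; X ∈ τ? Yes.
Axiom (T2/T3): check pairwise unions and intersections of members of τ.
Counterexample for (T2): {1} ∪ {4} = {1, 4} ∉ τ. Therefore τ is NOT a topology.


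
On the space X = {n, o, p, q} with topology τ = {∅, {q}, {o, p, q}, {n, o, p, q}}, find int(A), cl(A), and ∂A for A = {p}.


int(A) = ∅, cl(A) = {n, o, p}, ∂A = {n, o, p}.

Closed sets in (X, τ) are complements of opens:
  closed(X, τ) = {∅, {n}, {n, o, p}, {n, o, p, q}}.
int(A) = ⋃ {U ∈ τ : U ⊆ A}. Opens contained in A: ∅.
Taking the union of these: int(A) = ∅.
cl(A) = ⋂ {C closed : A ⊆ C}. Closed sets containing A: {n, o, p}, {n, o, p, q}.
Intersecting these: cl(A) = {n, o, p}.
∂A = cl(A) ∖ int(A) = {n, o, p} ∖ ∅ = {n, o, p}.


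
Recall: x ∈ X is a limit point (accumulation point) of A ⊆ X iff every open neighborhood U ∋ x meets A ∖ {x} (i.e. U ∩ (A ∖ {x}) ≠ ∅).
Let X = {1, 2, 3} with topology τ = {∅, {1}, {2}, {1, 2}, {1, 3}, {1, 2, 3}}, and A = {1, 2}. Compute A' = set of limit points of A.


A' = {3}

For each x ∈ X, list the open sets U ∈ τ with x ∈ U, then check whether U ∩ (A ∖ {x}) ≠ ∅ for every such U.
  x = 1: open {1} ∋ x has {1} ∩ (A ∖ {1}) = ∅, so x is NOT a limit point.
  x = 2: open {2} ∋ x has {2} ∩ (A ∖ {2}) = ∅, so x is NOT a limit point.
  x = 3: opens ∋ x are {1, 3}, {1, 2, 3}; each meets A ∖ {3}, so x IS a limit point.
Collecting: A' = {3}.


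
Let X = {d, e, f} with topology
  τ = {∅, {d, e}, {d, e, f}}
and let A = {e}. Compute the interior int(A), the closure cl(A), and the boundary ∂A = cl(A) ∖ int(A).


int(A) = ∅, cl(A) = {d, e, f}, ∂A = {d, e, f}.

Closed sets in (X, τ) are complements of opens:
  closed(X, τ) = {∅, {f}, {d, e, f}}.
int(A) = ⋃ {U ∈ τ : U ⊆ A}. Opens contained in A: ∅.
Taking the union of these: int(A) = ∅.
cl(A) = ⋂ {C closed : A ⊆ C}. Closed sets containing A: {d, e, f}.
Intersecting these: cl(A) = {d, e, f}.
∂A = cl(A) ∖ int(A) = {d, e, f} ∖ ∅ = {d, e, f}.


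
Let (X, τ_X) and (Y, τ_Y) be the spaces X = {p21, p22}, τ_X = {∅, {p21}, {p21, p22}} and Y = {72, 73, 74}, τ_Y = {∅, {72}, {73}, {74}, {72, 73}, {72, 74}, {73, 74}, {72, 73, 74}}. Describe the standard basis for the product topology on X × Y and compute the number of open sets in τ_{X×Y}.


Basis B = {∅ × ∅, {p21} × {72}, {p21} × {73}, {p21} × {74}, {p21} × {72, 73}, {p21} × {72, 74}, {p21, p22} × {72}, {p21} × {73, 74}, {p21, p22} × {73}, {p21, p22} × {74}, {p21} × {72, 73, 74}, {p21, p22} × {72, 73}, {p21, p22} × {72, 74}, {p21, p22} × {73, 74}, {p21, p22} × {72, 73, 74}}; |τ_{X×Y}| = 27.

Enumerate products U × V with U ∈ τ_X, V ∈ τ_Y (deduplicated):
  ∅ × ∅ = {} (∅)
  {p21} × {72} = {(p21,72)}
  {p21} × {73} = {(p21,73)}
  {p21} × {74} = {(p21,74)}
  {p21} × {72, 73} = {(p21,72), (p21,73)}
  {p21} × {72, 74} = {(p21,72), (p21,74)}
  {p21, p22} × {72} = {(p21,72), (p22,72)}
  {p21} × {73, 74} = {(p21,73), (p21,74)}
  {p21, p22} × {73} = {(p21,73), (p22,73)}
  {p21, p22} × {74} = {(p21,74), (p22,74)}
  {p21} × {72, 73, 74} = {(p21,72), (p21,73), (p21,74)}
  {p21, p22} × {72, 73} = {(p21,72), (p21,73), (p22,72), (p22,73)}
  {p21, p22} × {72, 74} = {(p21,72), (p21,74), (p22,72), (p22,74)}
  {p21, p22} × {73, 74} = {(p21,73), (p21,74), (p22,73), (p22,74)}
  {p21, p22} × {72, 73, 74} = {(p21,72), (p21,73), (p21,74), (p22,72), (p22,73), (p22,74)}
These 15 distinct sets form the basis B.
Close under arbitrary unions to get τ_{X×Y}; counting gives |τ_{X×Y}| = 27.


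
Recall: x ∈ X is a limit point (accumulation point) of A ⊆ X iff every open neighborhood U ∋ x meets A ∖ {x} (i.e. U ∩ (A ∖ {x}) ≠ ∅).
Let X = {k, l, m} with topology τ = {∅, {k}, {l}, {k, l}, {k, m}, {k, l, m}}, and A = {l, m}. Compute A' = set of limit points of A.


A' = ∅

For each x ∈ X, list the open sets U ∈ τ with x ∈ U, then check whether U ∩ (A ∖ {x}) ≠ ∅ for every such U.
  x = k: open {k} ∋ x has {k} ∩ (A ∖ {k}) = ∅, so x is NOT a limit point.
  x = l: open {l} ∋ x has {l} ∩ (A ∖ {l}) = ∅, so x is NOT a limit point.
  x = m: open {k, m} ∋ x has {k, m} ∩ (A ∖ {m}) = ∅, so x is NOT a limit point.
Collecting: A' = ∅.
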